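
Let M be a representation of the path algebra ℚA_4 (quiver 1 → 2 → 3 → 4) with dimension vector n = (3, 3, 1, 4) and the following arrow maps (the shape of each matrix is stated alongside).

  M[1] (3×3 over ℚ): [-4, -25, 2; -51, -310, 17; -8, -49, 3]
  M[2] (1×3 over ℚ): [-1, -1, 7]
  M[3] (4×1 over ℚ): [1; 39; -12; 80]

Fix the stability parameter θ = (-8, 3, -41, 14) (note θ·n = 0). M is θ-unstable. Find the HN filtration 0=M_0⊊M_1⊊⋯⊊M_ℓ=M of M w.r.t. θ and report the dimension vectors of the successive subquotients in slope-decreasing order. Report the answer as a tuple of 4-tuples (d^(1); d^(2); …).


Via rank(M_{q-1}∘⋯∘M_p): M ≅ I[1,2]^2, I[1,4], I[4,4]^3.
μ_θ-semistable layers: μ^(1)=14; μ^(2)=3; μ^(3)=-8; μ^(4)=-46/3

((0, 0, 0, 4); (0, 2, 0, 0); (2, 0, 0, 0); (1, 1, 1, 0))


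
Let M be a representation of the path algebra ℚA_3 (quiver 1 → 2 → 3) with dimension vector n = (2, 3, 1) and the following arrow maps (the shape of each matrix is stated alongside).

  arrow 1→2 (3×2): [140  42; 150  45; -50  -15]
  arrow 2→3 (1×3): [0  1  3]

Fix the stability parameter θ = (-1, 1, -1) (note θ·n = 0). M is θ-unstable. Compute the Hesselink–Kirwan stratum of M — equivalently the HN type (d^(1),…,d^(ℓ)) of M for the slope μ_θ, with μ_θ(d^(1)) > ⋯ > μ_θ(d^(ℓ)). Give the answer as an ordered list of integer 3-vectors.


Via rank(M_{q-1}∘⋯∘M_p): M ≅ I[1,1], I[1,2], I[2,2], I[2,3].
μ_θ-semistable layers: μ^(1)=1; μ^(2)=0; μ^(3)=-1

((0, 2, 0); (0, 1, 1); (2, 0, 0))


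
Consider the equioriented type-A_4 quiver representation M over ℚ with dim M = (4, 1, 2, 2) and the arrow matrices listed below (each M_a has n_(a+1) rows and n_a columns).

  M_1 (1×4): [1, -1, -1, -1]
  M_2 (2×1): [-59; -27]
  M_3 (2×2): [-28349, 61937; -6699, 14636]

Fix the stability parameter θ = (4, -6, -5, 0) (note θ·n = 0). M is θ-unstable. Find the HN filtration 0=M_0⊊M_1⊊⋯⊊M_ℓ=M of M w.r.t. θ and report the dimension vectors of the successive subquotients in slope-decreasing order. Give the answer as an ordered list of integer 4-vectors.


Barcode: M ≅ I[1,1]^3, I[1,4], I[3,4]. HN layers by μ_θ (4 steps, strictly decreasing):
  μ^(1)=4; μ^(2)=0; μ^(3)=-7/3; μ^(4)=-5

((3, 0, 0, 0); (0, 0, 0, 2); (1, 1, 1, 0); (0, 0, 1, 0))


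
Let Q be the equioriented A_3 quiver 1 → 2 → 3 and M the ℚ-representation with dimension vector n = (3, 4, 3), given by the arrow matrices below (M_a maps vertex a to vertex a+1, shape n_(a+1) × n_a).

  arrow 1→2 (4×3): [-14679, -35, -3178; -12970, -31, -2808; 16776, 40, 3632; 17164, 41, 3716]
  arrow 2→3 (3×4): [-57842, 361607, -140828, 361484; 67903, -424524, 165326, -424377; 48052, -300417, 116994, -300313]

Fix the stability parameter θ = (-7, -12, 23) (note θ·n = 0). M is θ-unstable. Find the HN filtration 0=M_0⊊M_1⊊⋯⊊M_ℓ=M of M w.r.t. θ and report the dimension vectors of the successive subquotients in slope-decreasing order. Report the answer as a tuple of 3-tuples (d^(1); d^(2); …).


Via rank(M_{q-1}∘⋯∘M_p): M ≅ I[1,1], I[1,3]^2, I[2,2], I[2,3].
μ_θ-semistable layers: μ^(1)=23; μ^(2)=-7; μ^(3)=-19/2; μ^(4)=-12

((0, 0, 3); (1, 0, 0); (2, 2, 0); (0, 2, 0))


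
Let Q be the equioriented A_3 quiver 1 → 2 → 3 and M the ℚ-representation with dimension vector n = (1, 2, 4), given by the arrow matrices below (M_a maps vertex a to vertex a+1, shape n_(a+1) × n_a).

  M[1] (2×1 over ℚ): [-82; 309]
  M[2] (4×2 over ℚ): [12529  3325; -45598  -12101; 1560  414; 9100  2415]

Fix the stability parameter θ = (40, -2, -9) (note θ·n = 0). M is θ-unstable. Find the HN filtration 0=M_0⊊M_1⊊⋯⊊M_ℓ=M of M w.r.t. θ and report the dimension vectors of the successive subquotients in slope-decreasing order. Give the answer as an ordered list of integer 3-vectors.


Barcode: M ≅ I[1,3], I[2,3], I[3,3]^2. HN layers by μ_θ (3 steps, strictly decreasing):
  μ^(1)=29/3; μ^(2)=-11/2; μ^(3)=-9

((1, 1, 1); (0, 1, 1); (0, 0, 2))


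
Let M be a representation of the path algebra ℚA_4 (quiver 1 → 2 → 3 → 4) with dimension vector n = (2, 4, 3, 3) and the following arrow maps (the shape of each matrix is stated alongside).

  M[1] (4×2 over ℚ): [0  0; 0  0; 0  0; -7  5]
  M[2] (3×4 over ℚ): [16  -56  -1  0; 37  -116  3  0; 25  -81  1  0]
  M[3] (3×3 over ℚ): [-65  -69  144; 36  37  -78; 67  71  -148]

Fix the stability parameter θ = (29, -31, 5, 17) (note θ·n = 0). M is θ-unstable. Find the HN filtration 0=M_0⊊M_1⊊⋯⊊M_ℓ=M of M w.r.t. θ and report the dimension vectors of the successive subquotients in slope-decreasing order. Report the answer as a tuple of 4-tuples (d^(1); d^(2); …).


Via rank(M_{q-1}∘⋯∘M_p): M ≅ I[1,1], I[1,2], I[2,4]^3.
μ_θ-semistable layers: μ^(1)=29; μ^(2)=17; μ^(3)=5; μ^(4)=-1; μ^(5)=-31

((1, 0, 0, 0); (0, 0, 0, 3); (0, 0, 3, 0); (1, 1, 0, 0); (0, 3, 0, 0))


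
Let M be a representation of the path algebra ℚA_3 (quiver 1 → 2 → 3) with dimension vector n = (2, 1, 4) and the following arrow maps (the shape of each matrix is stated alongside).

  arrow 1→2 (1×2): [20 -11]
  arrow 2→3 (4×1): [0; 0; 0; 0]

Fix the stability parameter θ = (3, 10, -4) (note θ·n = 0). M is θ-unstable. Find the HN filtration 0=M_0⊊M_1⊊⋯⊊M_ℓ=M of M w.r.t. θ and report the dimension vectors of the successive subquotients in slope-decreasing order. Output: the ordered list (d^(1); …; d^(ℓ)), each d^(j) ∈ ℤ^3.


Interval decomposition of M: I[1,1], I[1,2], I[3,3]^4.
HN type (ℓ=3): μ^(1)=10; μ^(2)=3; μ^(3)=-4

((0, 1, 0); (2, 0, 0); (0, 0, 4))


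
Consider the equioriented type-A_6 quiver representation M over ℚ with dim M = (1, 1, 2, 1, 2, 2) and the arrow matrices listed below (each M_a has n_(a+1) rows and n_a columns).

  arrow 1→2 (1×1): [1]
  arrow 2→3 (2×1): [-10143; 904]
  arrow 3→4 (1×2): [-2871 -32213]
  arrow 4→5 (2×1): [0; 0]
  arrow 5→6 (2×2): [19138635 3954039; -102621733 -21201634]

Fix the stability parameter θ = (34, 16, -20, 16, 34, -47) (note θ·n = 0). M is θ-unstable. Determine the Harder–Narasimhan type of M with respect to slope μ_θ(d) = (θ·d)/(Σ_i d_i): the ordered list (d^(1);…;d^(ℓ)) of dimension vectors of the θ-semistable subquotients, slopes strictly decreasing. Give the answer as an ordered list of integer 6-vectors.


Interval decomposition of M: I[1,4], I[3,3], I[5,6]^2.
HN type (ℓ=4): μ^(1)=16; μ^(2)=10; μ^(3)=-13/2; μ^(4)=-20

((0, 0, 0, 1, 0, 0); (1, 1, 1, 0, 0, 0); (0, 0, 0, 0, 2, 2); (0, 0, 1, 0, 0, 0))


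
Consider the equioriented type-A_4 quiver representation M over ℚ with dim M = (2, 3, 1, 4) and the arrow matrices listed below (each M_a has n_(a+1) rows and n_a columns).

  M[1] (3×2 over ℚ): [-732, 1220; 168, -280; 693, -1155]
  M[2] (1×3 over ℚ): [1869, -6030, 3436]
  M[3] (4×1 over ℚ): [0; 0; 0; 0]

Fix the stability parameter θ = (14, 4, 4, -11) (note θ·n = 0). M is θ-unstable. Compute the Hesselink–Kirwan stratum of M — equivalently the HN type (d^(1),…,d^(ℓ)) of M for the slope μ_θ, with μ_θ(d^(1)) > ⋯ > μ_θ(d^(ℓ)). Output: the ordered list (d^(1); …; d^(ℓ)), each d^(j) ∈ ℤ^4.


Barcode: M ≅ I[1,1], I[1,2], I[2,2], I[2,3], I[4,4]^4. HN layers by μ_θ (4 steps, strictly decreasing):
  μ^(1)=14; μ^(2)=9; μ^(3)=4; μ^(4)=-11

((1, 0, 0, 0); (1, 1, 0, 0); (0, 2, 1, 0); (0, 0, 0, 4))


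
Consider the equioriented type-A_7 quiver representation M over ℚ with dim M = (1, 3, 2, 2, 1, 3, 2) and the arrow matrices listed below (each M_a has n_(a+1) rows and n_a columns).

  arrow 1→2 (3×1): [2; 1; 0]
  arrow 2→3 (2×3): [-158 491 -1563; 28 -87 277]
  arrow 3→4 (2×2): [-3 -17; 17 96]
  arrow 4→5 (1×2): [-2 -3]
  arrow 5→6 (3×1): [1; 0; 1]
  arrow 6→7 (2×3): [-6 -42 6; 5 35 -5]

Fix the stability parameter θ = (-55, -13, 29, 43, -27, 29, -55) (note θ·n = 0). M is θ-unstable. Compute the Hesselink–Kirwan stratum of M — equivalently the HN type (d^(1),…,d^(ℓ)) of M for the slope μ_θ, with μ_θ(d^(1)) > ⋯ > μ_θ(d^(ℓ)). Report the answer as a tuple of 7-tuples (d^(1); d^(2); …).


Barcode: M ≅ I[1,6], I[2,2], I[2,4], I[6,6], I[6,7], I[7,7]. HN layers by μ_θ (5 steps, strictly decreasing):
  μ^(1)=43; μ^(2)=29; μ^(3)=15; μ^(4)=-13; μ^(5)=-55

((0, 0, 0, 1, 0, 0, 0); (0, 0, 1, 0, 0, 2, 0); (0, 0, 1, 1, 1, 0, 0); (0, 3, 0, 0, 0, 1, 1); (1, 0, 0, 0, 0, 0, 1))


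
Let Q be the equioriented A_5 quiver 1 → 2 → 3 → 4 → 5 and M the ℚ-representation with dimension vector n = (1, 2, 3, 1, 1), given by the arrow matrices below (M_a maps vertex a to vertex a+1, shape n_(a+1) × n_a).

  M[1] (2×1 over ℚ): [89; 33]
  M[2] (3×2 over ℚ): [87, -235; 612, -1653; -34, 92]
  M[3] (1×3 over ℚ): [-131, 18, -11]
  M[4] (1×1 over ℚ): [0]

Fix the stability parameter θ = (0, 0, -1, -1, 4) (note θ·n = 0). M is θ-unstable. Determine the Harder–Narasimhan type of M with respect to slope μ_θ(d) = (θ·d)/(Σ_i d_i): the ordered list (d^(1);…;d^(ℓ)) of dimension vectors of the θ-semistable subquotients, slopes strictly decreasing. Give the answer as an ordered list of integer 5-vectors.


Interval decomposition of M: I[1,4], I[2,3], I[3,3], I[5,5].
HN type (ℓ=3): μ^(1)=4; μ^(2)=-1/2; μ^(3)=-1

((0, 0, 0, 0, 1); (1, 2, 2, 1, 0); (0, 0, 1, 0, 0))


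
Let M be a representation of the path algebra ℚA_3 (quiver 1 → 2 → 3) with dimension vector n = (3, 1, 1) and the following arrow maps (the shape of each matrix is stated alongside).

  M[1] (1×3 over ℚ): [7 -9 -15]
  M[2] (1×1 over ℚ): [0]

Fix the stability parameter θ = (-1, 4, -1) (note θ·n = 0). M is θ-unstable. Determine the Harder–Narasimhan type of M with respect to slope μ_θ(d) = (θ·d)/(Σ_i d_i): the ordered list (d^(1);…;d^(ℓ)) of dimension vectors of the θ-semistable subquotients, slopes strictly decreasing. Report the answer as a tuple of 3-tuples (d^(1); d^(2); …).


Via rank(M_{q-1}∘⋯∘M_p): M ≅ I[1,1]^2, I[1,2], I[3,3].
μ_θ-semistable layers: μ^(1)=4; μ^(2)=-1

((0, 1, 0); (3, 0, 1))


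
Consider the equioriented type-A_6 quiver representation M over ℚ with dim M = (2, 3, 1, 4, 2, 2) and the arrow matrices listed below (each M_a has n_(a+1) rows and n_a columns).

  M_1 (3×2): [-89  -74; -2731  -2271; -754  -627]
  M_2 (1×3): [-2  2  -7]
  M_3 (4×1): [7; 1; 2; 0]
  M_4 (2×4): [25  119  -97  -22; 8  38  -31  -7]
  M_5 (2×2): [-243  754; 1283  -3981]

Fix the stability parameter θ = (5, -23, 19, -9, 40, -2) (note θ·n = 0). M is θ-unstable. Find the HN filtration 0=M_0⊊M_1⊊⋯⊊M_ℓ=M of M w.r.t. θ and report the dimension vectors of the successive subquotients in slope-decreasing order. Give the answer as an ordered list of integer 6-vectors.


Interval decomposition of M: I[1,2], I[1,6], I[2,2], I[4,4]^2, I[4,6].
HN type (ℓ=4): μ^(1)=19; μ^(2)=5; μ^(3)=-9; μ^(4)=-23

((0, 0, 0, 0, 2, 2); (0, 0, 1, 1, 0, 0); (2, 2, 0, 3, 0, 0); (0, 1, 0, 0, 0, 0))


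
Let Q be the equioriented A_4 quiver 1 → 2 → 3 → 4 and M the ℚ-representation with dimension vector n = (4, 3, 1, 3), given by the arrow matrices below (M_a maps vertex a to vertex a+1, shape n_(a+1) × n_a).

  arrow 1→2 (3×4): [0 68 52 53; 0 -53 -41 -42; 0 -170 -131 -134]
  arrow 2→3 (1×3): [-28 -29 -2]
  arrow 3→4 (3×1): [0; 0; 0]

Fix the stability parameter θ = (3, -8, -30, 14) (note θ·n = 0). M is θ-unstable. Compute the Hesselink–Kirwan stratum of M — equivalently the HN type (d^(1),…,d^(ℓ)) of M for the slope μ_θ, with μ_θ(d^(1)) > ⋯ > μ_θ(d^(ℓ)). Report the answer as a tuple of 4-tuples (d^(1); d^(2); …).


Barcode: M ≅ I[1,1], I[1,2]^2, I[1,3], I[4,4]^3. HN layers by μ_θ (4 steps, strictly decreasing):
  μ^(1)=14; μ^(2)=3; μ^(3)=-5/2; μ^(4)=-35/3

((0, 0, 0, 3); (1, 0, 0, 0); (2, 2, 0, 0); (1, 1, 1, 0))


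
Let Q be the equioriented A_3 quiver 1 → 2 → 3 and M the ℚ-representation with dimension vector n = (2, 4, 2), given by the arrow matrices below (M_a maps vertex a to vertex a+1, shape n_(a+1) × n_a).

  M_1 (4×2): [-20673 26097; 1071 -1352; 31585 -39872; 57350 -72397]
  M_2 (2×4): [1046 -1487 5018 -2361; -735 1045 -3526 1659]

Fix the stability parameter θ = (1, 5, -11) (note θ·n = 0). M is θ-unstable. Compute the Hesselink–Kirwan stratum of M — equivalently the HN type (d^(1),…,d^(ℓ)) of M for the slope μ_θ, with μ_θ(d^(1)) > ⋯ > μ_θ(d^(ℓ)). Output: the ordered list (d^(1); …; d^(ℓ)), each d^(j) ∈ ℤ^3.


Interval decomposition of M: I[1,2], I[1,3], I[2,2], I[2,3].
HN type (ℓ=4): μ^(1)=5; μ^(2)=1; μ^(3)=-5/3; μ^(4)=-3

((0, 2, 0); (1, 0, 0); (1, 1, 1); (0, 1, 1))


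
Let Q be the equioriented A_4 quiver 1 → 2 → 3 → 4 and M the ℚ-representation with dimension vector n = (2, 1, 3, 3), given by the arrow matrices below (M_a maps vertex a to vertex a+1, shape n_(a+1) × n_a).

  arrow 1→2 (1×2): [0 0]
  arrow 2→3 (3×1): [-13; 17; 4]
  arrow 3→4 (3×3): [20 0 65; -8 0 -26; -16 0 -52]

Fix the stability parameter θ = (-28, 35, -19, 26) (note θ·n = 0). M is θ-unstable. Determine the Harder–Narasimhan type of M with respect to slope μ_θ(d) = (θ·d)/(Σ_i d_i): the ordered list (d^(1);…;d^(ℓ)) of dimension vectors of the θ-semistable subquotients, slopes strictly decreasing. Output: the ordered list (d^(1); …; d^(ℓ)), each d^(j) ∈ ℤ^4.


Via rank(M_{q-1}∘⋯∘M_p): M ≅ I[1,1]^2, I[2,3], I[3,3], I[3,4], I[4,4]^2.
μ_θ-semistable layers: μ^(1)=26; μ^(2)=8; μ^(3)=-19; μ^(4)=-28

((0, 0, 0, 3); (0, 1, 1, 0); (0, 0, 2, 0); (2, 0, 0, 0))


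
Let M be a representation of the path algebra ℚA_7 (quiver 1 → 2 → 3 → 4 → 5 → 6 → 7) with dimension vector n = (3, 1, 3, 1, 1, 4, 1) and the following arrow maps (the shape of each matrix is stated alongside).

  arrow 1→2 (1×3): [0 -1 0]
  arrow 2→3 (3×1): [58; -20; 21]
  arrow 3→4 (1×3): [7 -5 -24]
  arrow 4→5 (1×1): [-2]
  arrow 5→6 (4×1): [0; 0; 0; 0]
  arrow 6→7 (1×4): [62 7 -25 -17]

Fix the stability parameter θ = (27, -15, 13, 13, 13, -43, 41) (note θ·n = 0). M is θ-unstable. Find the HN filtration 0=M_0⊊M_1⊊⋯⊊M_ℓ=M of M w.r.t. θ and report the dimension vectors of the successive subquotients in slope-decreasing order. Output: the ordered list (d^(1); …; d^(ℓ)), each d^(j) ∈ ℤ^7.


Barcode: M ≅ I[1,1]^2, I[1,5], I[3,3]^2, I[6,6]^3, I[6,7]. HN layers by μ_θ (5 steps, strictly decreasing):
  μ^(1)=41; μ^(2)=27; μ^(3)=13; μ^(4)=6; μ^(5)=-43

((0, 0, 0, 0, 0, 0, 1); (2, 0, 0, 0, 0, 0, 0); (0, 0, 3, 1, 1, 0, 0); (1, 1, 0, 0, 0, 0, 0); (0, 0, 0, 0, 0, 4, 0))


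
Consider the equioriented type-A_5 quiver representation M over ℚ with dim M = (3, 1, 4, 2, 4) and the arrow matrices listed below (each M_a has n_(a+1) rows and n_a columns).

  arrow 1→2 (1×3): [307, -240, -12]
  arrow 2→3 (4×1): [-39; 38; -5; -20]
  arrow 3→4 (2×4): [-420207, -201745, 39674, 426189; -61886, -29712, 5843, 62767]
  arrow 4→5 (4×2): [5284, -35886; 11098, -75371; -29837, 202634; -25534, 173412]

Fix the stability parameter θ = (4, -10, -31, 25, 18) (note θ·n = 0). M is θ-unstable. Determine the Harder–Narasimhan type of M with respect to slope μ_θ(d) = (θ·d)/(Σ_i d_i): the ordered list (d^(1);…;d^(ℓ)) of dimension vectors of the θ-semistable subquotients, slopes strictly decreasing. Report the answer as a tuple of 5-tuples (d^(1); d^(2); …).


Barcode: M ≅ I[1,1]^2, I[1,5], I[3,3]^2, I[3,5], I[5,5]^2. HN layers by μ_θ (5 steps, strictly decreasing):
  μ^(1)=43/2; μ^(2)=18; μ^(3)=4; μ^(4)=-37/3; μ^(5)=-31

((0, 0, 0, 2, 2); (0, 0, 0, 0, 2); (2, 0, 0, 0, 0); (1, 1, 1, 0, 0); (0, 0, 3, 0, 0))


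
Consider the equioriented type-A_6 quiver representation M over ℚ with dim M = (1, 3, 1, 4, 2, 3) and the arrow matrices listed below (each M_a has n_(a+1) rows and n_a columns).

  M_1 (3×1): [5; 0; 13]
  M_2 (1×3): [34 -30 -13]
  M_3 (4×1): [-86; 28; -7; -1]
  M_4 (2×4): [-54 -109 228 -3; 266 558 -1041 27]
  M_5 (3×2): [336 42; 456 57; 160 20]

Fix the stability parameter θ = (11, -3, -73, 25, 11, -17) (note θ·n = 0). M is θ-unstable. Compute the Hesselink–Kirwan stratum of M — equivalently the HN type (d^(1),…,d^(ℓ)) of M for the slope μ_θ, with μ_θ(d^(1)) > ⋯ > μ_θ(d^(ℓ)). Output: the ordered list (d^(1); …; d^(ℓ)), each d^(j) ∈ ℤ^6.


Interval decomposition of M: I[1,5], I[2,2]^2, I[4,4]^2, I[4,6], I[6,6]^2.
HN type (ℓ=6): μ^(1)=25; μ^(2)=18; μ^(3)=19/3; μ^(4)=-3; μ^(5)=-17; μ^(6)=-65/3

((0, 0, 0, 2, 0, 0); (0, 0, 0, 1, 1, 0); (0, 0, 0, 1, 1, 1); (0, 2, 0, 0, 0, 0); (0, 0, 0, 0, 0, 2); (1, 1, 1, 0, 0, 0))


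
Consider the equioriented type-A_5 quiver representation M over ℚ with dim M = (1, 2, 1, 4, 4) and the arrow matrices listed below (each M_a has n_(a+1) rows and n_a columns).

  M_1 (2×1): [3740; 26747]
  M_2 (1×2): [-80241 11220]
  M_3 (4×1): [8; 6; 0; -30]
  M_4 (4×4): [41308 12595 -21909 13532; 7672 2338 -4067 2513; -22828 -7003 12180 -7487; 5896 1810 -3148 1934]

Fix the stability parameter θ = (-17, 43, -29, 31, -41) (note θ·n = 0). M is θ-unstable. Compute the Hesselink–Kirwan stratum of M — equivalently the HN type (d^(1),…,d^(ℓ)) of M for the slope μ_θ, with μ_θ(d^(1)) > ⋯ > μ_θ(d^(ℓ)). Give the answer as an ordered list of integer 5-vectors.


Barcode: M ≅ I[1,2], I[2,5], I[4,4]^2, I[4,5], I[5,5]^2. HN layers by μ_θ (6 steps, strictly decreasing):
  μ^(1)=43; μ^(2)=31; μ^(3)=1; μ^(4)=-5; μ^(5)=-17; μ^(6)=-41

((0, 1, 0, 0, 0); (0, 0, 0, 2, 0); (0, 1, 1, 1, 1); (0, 0, 0, 1, 1); (1, 0, 0, 0, 0); (0, 0, 0, 0, 2))


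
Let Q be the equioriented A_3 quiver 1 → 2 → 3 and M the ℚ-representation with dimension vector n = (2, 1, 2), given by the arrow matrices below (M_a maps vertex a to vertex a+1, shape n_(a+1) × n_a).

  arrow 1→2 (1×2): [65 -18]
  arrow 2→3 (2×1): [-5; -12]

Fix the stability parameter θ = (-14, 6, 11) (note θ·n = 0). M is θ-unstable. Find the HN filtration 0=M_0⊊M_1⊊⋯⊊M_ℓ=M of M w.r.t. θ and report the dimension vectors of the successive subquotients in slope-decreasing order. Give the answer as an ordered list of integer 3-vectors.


Via rank(M_{q-1}∘⋯∘M_p): M ≅ I[1,1], I[1,3], I[3,3].
μ_θ-semistable layers: μ^(1)=11; μ^(2)=6; μ^(3)=-14

((0, 0, 2); (0, 1, 0); (2, 0, 0))


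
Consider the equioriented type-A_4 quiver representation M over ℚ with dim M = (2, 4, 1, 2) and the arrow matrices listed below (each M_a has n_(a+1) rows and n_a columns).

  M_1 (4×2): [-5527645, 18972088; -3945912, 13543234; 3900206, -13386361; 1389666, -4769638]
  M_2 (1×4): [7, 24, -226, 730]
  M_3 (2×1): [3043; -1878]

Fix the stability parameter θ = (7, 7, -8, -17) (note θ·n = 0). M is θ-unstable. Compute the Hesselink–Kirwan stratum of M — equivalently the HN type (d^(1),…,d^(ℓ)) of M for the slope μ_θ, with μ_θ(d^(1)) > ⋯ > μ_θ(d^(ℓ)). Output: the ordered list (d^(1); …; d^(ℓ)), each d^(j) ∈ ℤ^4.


Interval decomposition of M: I[1,2], I[1,4], I[2,2]^2, I[4,4].
HN type (ℓ=3): μ^(1)=7; μ^(2)=-11/4; μ^(3)=-17

((1, 3, 0, 0); (1, 1, 1, 1); (0, 0, 0, 1))


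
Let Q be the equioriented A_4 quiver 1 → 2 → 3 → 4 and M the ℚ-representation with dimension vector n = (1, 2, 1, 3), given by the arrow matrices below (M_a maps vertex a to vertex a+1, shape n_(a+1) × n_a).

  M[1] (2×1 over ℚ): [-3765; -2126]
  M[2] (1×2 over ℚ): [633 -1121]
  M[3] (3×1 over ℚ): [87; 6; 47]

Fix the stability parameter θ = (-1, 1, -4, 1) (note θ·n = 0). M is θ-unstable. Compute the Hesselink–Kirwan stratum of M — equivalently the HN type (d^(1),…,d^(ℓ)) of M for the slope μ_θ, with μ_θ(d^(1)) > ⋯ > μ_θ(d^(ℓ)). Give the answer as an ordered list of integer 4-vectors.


Barcode: M ≅ I[1,4], I[2,2], I[4,4]^2. HN layers by μ_θ (2 steps, strictly decreasing):
  μ^(1)=1; μ^(2)=-4/3

((0, 1, 0, 3); (1, 1, 1, 0))


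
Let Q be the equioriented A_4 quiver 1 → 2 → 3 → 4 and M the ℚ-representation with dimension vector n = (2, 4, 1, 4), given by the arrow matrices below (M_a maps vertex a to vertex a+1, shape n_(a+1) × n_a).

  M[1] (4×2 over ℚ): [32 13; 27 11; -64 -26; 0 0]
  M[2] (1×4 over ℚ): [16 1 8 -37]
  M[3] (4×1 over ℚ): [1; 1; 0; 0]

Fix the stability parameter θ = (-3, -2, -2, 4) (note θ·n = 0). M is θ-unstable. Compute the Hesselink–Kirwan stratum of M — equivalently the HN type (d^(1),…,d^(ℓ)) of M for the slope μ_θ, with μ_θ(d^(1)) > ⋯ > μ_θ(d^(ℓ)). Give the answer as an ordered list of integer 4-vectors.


Interval decomposition of M: I[1,2], I[1,4], I[2,2]^2, I[4,4]^3.
HN type (ℓ=3): μ^(1)=4; μ^(2)=-2; μ^(3)=-3

((0, 0, 0, 4); (0, 4, 1, 0); (2, 0, 0, 0))


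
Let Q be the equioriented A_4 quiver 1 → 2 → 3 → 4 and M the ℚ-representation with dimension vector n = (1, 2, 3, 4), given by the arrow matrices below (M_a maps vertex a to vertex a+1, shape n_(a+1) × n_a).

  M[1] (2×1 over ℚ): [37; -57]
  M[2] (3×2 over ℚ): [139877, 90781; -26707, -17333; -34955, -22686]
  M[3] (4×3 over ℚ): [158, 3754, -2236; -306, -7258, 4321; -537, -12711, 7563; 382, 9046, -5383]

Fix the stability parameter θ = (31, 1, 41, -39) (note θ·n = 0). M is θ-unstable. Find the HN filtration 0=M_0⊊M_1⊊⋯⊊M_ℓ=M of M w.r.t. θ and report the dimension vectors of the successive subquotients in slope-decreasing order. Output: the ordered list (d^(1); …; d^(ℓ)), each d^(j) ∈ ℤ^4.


Barcode: M ≅ I[1,4], I[2,4], I[3,3], I[4,4]^2. HN layers by μ_θ (4 steps, strictly decreasing):
  μ^(1)=41; μ^(2)=17/2; μ^(3)=1; μ^(4)=-39

((0, 0, 1, 0); (1, 1, 1, 1); (0, 1, 1, 1); (0, 0, 0, 2))


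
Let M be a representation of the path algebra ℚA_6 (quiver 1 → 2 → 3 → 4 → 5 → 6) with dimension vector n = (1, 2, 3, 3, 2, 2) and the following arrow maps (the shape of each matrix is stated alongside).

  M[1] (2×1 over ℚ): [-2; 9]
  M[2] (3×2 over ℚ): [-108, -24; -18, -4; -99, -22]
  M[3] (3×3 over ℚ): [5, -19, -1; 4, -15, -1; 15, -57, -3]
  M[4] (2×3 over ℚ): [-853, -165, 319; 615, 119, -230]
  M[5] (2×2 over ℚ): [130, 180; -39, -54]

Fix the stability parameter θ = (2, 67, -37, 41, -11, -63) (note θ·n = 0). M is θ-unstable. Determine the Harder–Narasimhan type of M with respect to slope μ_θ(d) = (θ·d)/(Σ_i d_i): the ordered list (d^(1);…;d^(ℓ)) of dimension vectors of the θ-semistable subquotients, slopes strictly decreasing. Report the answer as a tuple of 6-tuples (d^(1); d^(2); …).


Via rank(M_{q-1}∘⋯∘M_p): M ≅ I[1,2], I[2,6], I[3,3], I[3,5], I[4,4], I[6,6].
μ_θ-semistable layers: μ^(1)=67; μ^(2)=41; μ^(3)=15; μ^(4)=2; μ^(5)=-3/5; μ^(6)=-37; μ^(7)=-63

((0, 1, 0, 0, 0, 0); (0, 0, 0, 1, 0, 0); (0, 0, 0, 1, 1, 0); (1, 0, 0, 0, 0, 0); (0, 1, 1, 1, 1, 1); (0, 0, 2, 0, 0, 0); (0, 0, 0, 0, 0, 1))


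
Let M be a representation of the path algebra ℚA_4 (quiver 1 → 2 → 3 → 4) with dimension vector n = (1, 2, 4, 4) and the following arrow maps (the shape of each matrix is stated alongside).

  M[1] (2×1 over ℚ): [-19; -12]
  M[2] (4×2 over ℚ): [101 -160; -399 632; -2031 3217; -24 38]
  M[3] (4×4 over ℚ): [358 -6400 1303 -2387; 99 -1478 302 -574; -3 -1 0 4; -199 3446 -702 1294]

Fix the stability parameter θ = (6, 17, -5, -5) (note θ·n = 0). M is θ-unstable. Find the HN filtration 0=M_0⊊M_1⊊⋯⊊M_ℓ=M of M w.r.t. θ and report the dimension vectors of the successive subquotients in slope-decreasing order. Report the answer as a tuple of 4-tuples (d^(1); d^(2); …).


Barcode: M ≅ I[1,4], I[2,4], I[3,3], I[3,4], I[4,4]. HN layers by μ_θ (3 steps, strictly decreasing):
  μ^(1)=13/4; μ^(2)=7/3; μ^(3)=-5

((1, 1, 1, 1); (0, 1, 1, 1); (0, 0, 2, 2))


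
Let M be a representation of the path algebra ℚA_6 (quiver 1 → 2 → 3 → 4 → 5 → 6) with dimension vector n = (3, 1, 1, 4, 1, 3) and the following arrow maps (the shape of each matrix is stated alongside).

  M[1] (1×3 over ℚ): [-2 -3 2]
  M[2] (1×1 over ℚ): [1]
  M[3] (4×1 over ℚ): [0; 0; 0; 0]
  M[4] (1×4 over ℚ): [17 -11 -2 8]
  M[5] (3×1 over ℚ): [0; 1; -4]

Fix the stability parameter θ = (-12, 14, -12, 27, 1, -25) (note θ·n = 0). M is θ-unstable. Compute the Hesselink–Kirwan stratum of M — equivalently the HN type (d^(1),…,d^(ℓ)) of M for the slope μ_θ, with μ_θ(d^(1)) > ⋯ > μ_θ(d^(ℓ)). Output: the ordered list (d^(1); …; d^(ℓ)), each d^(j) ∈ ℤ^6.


Barcode: M ≅ I[1,1]^2, I[1,3], I[4,4]^3, I[4,6], I[6,6]^2. HN layers by μ_θ (4 steps, strictly decreasing):
  μ^(1)=27; μ^(2)=1; μ^(3)=-12; μ^(4)=-25

((0, 0, 0, 3, 0, 0); (0, 1, 1, 1, 1, 1); (3, 0, 0, 0, 0, 0); (0, 0, 0, 0, 0, 2))


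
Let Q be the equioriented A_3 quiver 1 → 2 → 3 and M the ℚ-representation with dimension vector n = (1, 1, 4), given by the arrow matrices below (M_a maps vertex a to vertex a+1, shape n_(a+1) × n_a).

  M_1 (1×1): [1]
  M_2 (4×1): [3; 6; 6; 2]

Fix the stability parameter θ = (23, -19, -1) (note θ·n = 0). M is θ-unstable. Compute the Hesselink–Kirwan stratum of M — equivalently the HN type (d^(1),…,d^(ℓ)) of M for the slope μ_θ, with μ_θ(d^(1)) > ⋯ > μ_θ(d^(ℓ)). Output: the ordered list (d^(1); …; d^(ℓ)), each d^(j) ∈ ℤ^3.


Barcode: M ≅ I[1,3], I[3,3]^3. HN layers by μ_θ (2 steps, strictly decreasing):
  μ^(1)=1; μ^(2)=-1

((1, 1, 1); (0, 0, 3))


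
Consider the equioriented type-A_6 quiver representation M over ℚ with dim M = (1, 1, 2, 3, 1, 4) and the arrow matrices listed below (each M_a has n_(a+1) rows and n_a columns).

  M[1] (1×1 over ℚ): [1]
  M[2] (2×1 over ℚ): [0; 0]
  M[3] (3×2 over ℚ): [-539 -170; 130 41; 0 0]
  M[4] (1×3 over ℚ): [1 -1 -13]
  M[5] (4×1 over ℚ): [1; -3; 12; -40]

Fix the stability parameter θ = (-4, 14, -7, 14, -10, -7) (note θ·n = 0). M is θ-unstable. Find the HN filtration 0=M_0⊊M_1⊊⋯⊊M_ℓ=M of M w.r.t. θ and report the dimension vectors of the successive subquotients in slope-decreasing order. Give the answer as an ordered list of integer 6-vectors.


Via rank(M_{q-1}∘⋯∘M_p): M ≅ I[1,2], I[3,4], I[3,6], I[4,4], I[6,6]^3.
μ_θ-semistable layers: μ^(1)=14; μ^(2)=-1; μ^(3)=-4; μ^(4)=-7

((0, 1, 0, 2, 0, 0); (0, 0, 0, 1, 1, 1); (1, 0, 0, 0, 0, 0); (0, 0, 2, 0, 0, 3))


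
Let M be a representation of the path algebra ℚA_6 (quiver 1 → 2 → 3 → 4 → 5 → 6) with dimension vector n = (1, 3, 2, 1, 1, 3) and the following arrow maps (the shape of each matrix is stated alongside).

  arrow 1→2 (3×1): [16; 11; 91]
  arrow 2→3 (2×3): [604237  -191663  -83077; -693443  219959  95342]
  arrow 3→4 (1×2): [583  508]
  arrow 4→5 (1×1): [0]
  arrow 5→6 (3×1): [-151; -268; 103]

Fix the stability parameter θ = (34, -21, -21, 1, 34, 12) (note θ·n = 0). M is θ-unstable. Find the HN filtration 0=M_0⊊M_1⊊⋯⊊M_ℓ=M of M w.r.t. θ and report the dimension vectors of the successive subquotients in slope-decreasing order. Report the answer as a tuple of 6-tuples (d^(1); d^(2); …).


Interval decomposition of M: I[1,3], I[2,2], I[2,4], I[5,6], I[6,6]^2.
HN type (ℓ=5): μ^(1)=23; μ^(2)=12; μ^(3)=1; μ^(4)=-8/3; μ^(5)=-21

((0, 0, 0, 0, 1, 1); (0, 0, 0, 0, 0, 2); (0, 0, 0, 1, 0, 0); (1, 1, 1, 0, 0, 0); (0, 2, 1, 0, 0, 0))


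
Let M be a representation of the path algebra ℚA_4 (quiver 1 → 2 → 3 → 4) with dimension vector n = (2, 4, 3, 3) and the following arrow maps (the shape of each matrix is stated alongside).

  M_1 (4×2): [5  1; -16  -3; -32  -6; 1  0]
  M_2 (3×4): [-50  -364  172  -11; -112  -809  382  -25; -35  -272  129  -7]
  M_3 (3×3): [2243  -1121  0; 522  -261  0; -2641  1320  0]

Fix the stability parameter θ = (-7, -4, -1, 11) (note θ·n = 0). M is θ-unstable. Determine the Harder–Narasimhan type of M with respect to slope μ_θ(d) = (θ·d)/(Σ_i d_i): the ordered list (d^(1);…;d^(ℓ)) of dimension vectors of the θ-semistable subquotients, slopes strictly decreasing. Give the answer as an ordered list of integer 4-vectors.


Barcode: M ≅ I[1,4]^2, I[2,2], I[2,3], I[4,4]. HN layers by μ_θ (4 steps, strictly decreasing):
  μ^(1)=11; μ^(2)=-1; μ^(3)=-4; μ^(4)=-7

((0, 0, 0, 3); (0, 0, 3, 0); (0, 4, 0, 0); (2, 0, 0, 0))


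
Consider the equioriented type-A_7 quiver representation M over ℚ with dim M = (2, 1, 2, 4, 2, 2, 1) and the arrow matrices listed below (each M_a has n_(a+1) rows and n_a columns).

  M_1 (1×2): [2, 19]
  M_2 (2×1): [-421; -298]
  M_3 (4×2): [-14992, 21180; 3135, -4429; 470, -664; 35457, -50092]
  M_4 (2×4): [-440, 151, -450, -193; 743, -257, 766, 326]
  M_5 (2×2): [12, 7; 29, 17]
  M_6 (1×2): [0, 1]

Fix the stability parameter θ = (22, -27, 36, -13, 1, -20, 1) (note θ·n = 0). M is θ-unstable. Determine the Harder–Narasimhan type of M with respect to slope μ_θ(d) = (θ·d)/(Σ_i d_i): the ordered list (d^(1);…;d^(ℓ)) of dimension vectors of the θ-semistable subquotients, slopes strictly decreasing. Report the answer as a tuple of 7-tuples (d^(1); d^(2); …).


Interval decomposition of M: I[1,1], I[1,7], I[3,6], I[4,4]^2.
HN type (ℓ=4): μ^(1)=22; μ^(2)=1; μ^(3)=-5/2; μ^(4)=-13

((1, 0, 0, 0, 0, 0, 0); (0, 0, 2, 2, 2, 2, 1); (1, 1, 0, 0, 0, 0, 0); (0, 0, 0, 2, 0, 0, 0))


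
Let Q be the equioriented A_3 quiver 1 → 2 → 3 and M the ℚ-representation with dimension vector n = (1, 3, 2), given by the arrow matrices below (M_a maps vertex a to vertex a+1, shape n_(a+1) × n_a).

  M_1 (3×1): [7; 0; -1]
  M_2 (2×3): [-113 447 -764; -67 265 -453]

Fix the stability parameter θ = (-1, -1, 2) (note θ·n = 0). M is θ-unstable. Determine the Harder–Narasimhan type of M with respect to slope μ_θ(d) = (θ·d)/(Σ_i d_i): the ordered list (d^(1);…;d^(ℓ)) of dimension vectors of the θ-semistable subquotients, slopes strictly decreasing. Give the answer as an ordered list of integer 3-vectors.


Barcode: M ≅ I[1,3], I[2,2], I[2,3]. HN layers by μ_θ (2 steps, strictly decreasing):
  μ^(1)=2; μ^(2)=-1

((0, 0, 2); (1, 3, 0))


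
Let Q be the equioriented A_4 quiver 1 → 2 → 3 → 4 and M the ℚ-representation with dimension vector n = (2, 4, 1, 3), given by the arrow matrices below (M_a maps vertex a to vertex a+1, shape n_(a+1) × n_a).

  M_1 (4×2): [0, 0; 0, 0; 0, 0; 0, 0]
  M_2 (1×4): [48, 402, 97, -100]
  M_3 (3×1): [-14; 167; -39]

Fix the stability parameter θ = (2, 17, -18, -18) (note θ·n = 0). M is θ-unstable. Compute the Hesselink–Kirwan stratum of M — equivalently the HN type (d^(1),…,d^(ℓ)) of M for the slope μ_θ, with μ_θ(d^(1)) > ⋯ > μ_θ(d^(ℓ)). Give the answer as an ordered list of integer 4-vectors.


Barcode: M ≅ I[1,1]^2, I[2,2]^3, I[2,4], I[4,4]^2. HN layers by μ_θ (4 steps, strictly decreasing):
  μ^(1)=17; μ^(2)=2; μ^(3)=-19/3; μ^(4)=-18

((0, 3, 0, 0); (2, 0, 0, 0); (0, 1, 1, 1); (0, 0, 0, 2))


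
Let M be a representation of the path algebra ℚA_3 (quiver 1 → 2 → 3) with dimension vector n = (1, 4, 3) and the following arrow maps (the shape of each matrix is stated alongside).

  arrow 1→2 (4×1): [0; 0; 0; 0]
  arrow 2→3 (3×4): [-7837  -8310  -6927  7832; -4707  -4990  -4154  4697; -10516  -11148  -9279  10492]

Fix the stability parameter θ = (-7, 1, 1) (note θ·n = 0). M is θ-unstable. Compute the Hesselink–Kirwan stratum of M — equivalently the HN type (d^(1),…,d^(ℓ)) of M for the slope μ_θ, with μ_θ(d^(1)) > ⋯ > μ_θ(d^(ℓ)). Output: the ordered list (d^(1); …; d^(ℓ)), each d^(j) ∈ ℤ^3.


Barcode: M ≅ I[1,1], I[2,2], I[2,3]^3. HN layers by μ_θ (2 steps, strictly decreasing):
  μ^(1)=1; μ^(2)=-7

((0, 4, 3); (1, 0, 0))


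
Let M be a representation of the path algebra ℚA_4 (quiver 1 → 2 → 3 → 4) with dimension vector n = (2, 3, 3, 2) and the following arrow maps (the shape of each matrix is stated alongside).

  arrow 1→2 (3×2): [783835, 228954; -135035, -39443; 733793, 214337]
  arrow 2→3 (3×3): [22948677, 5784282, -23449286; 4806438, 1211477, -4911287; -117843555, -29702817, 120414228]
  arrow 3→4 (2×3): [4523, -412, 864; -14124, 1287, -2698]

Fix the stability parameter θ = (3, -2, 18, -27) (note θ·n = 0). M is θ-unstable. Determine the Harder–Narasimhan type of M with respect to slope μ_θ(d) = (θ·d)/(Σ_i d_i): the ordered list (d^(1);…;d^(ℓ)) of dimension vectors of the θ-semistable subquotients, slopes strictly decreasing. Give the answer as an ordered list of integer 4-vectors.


Interval decomposition of M: I[1,3], I[1,4], I[2,4].
HN type (ℓ=4): μ^(1)=18; μ^(2)=1/2; μ^(3)=-2; μ^(4)=-11/3

((0, 0, 1, 0); (1, 1, 0, 0); (1, 1, 1, 1); (0, 1, 1, 1))


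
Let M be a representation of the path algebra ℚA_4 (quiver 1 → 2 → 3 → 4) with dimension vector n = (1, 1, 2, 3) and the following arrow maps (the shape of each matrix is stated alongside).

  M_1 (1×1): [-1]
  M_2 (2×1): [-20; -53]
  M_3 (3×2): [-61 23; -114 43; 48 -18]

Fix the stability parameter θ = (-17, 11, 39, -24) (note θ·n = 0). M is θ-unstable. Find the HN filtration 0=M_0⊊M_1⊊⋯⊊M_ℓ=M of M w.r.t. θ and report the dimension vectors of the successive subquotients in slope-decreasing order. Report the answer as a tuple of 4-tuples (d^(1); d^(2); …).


Barcode: M ≅ I[1,4], I[3,4], I[4,4]. HN layers by μ_θ (4 steps, strictly decreasing):
  μ^(1)=26/3; μ^(2)=15/2; μ^(3)=-17; μ^(4)=-24

((0, 1, 1, 1); (0, 0, 1, 1); (1, 0, 0, 0); (0, 0, 0, 1))


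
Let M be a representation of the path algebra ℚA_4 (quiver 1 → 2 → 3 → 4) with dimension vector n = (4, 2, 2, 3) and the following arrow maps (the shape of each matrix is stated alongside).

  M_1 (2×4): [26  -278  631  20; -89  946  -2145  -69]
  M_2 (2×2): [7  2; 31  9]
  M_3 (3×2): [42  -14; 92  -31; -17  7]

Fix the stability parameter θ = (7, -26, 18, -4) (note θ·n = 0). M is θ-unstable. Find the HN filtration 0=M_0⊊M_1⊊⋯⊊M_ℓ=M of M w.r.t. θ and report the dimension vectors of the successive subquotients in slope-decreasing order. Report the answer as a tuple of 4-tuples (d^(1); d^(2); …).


Interval decomposition of M: I[1,1]^2, I[1,4]^2, I[4,4].
HN type (ℓ=3): μ^(1)=7; μ^(2)=-4; μ^(3)=-19/2

((2, 0, 2, 2); (0, 0, 0, 1); (2, 2, 0, 0))


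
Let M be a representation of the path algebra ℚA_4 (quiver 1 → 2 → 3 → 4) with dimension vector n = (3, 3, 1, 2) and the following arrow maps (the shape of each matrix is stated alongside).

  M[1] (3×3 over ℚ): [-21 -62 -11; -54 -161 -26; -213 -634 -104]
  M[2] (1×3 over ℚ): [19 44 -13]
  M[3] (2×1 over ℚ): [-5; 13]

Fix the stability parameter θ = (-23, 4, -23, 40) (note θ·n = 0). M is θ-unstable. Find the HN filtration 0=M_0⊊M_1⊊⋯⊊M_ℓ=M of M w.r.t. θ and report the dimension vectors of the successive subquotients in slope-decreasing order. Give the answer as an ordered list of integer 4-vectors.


Interval decomposition of M: I[1,2]^2, I[1,4], I[4,4].
HN type (ℓ=4): μ^(1)=40; μ^(2)=4; μ^(3)=-19/2; μ^(4)=-23

((0, 0, 0, 2); (0, 2, 0, 0); (0, 1, 1, 0); (3, 0, 0, 0))


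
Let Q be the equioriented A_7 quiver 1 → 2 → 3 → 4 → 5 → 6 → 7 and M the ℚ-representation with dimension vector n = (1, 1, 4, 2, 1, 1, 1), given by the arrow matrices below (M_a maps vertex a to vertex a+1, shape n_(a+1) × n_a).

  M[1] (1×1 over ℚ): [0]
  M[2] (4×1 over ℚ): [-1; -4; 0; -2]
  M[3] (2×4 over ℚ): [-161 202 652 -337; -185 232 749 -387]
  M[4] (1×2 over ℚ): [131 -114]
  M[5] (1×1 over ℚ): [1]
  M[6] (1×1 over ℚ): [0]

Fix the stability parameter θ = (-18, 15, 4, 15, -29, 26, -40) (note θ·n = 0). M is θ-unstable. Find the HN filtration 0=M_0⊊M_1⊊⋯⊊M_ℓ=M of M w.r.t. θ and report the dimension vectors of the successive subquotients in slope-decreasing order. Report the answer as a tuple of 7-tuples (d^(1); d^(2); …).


Barcode: M ≅ I[1,1], I[2,6], I[3,3]^2, I[3,4], I[7,7]. HN layers by μ_θ (6 steps, strictly decreasing):
  μ^(1)=26; μ^(2)=15; μ^(3)=4; μ^(4)=5/4; μ^(5)=-18; μ^(6)=-40

((0, 0, 0, 0, 0, 1, 0); (0, 0, 0, 1, 0, 0, 0); (0, 0, 3, 0, 0, 0, 0); (0, 1, 1, 1, 1, 0, 0); (1, 0, 0, 0, 0, 0, 0); (0, 0, 0, 0, 0, 0, 1))


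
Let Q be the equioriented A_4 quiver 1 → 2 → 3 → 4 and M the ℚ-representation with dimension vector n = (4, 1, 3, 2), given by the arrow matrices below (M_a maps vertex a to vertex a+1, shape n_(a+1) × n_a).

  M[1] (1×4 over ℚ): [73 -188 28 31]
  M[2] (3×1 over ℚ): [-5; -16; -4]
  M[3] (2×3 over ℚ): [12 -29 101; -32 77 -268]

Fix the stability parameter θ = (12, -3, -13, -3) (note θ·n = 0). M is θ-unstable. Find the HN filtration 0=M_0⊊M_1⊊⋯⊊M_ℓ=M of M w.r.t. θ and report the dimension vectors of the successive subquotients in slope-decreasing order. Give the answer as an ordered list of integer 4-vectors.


Via rank(M_{q-1}∘⋯∘M_p): M ≅ I[1,1]^3, I[1,3], I[3,4]^2.
μ_θ-semistable layers: μ^(1)=12; μ^(2)=-4/3; μ^(3)=-3; μ^(4)=-13

((3, 0, 0, 0); (1, 1, 1, 0); (0, 0, 0, 2); (0, 0, 2, 0))


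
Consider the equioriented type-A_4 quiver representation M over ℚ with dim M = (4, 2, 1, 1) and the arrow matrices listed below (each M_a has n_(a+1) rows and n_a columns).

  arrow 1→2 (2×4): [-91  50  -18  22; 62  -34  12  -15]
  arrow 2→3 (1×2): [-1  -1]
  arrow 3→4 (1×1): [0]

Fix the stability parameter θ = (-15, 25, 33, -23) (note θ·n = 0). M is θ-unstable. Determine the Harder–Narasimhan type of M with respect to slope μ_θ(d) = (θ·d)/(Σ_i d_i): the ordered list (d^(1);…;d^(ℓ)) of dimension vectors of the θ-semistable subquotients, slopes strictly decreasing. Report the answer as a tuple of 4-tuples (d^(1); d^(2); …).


Interval decomposition of M: I[1,1]^2, I[1,2], I[1,3], I[4,4].
HN type (ℓ=4): μ^(1)=33; μ^(2)=25; μ^(3)=-15; μ^(4)=-23

((0, 0, 1, 0); (0, 2, 0, 0); (4, 0, 0, 0); (0, 0, 0, 1))


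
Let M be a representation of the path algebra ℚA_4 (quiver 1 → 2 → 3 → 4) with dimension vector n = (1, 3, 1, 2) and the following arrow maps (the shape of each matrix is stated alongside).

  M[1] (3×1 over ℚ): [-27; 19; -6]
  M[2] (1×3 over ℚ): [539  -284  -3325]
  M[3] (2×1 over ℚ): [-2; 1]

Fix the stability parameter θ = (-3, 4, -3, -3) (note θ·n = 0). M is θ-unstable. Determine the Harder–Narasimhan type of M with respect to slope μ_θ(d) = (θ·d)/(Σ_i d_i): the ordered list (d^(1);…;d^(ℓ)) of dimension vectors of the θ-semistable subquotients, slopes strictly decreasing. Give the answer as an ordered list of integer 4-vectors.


Via rank(M_{q-1}∘⋯∘M_p): M ≅ I[1,4], I[2,2]^2, I[4,4].
μ_θ-semistable layers: μ^(1)=4; μ^(2)=-2/3; μ^(3)=-3

((0, 2, 0, 0); (0, 1, 1, 1); (1, 0, 0, 1))


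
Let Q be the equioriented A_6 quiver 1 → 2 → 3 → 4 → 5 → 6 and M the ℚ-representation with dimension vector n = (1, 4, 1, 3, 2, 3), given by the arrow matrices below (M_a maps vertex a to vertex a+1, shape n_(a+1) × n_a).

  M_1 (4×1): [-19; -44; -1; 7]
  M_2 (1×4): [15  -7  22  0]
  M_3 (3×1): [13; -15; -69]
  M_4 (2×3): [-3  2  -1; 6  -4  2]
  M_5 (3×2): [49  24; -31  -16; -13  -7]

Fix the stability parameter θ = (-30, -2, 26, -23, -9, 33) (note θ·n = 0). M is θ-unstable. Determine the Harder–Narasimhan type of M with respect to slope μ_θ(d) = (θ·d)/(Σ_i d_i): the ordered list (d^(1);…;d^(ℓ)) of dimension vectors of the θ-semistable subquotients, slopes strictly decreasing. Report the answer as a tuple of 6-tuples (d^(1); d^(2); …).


Barcode: M ≅ I[1,4], I[2,2]^3, I[4,4], I[4,6], I[5,6], I[6,6]. HN layers by μ_θ (6 steps, strictly decreasing):
  μ^(1)=33; μ^(2)=3/2; μ^(3)=-2; μ^(4)=-9; μ^(5)=-23; μ^(6)=-30

((0, 0, 0, 0, 0, 3); (0, 0, 1, 1, 0, 0); (0, 4, 0, 0, 0, 0); (0, 0, 0, 0, 2, 0); (0, 0, 0, 2, 0, 0); (1, 0, 0, 0, 0, 0))


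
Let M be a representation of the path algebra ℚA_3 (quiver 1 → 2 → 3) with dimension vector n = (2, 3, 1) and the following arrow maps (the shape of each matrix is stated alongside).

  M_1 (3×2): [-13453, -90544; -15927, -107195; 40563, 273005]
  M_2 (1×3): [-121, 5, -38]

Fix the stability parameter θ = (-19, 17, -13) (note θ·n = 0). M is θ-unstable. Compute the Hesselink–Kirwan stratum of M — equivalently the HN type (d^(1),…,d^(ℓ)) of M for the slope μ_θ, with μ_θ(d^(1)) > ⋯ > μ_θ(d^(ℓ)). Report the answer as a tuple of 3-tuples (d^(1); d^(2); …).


Via rank(M_{q-1}∘⋯∘M_p): M ≅ I[1,2], I[1,3], I[2,2].
μ_θ-semistable layers: μ^(1)=17; μ^(2)=2; μ^(3)=-19

((0, 2, 0); (0, 1, 1); (2, 0, 0))
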